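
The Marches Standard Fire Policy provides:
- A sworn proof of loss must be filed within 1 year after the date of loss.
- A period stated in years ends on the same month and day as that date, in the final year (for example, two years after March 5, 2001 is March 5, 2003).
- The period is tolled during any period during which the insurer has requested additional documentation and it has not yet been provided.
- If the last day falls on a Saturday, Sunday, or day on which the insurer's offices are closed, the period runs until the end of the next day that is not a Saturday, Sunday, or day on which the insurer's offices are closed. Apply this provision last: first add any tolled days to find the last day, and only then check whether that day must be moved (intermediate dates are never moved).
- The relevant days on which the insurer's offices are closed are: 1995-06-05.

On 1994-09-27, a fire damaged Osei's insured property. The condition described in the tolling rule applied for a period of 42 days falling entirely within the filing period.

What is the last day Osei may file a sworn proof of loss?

1 year after 1994-09-27 is September 27, 1995.
Tolling adds 42 days: September 27, 1995 + 42 days = November 8, 1995.
November 8, 1995 is a Wednesday and not a day on which the insurer's offices are closed, so no extension applies.

November 8, 1995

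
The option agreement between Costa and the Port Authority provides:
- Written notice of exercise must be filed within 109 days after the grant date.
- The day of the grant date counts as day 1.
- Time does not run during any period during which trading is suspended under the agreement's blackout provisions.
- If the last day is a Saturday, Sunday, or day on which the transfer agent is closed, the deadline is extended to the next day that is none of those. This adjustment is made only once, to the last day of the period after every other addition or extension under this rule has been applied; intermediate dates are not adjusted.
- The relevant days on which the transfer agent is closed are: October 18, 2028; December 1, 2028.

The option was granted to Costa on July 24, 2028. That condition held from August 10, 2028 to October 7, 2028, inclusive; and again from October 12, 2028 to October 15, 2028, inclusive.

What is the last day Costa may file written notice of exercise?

Counting July 24, 2028 as day 1, day 109 is November 9, 2028.
From August 10, 2028 through October 7, 2028 inclusive is 59 days; tolling adds 59 days: November 9, 2028 + 59 days = January 7, 2029.
From October 12, 2028 through October 15, 2028 inclusive is 4 days; tolling adds 4 days: January 7, 2029 + 4 days = January 11, 2029.
January 11, 2029 is a Thursday and not a day on which the transfer agent is closed, so no extension applies.

January 11, 2029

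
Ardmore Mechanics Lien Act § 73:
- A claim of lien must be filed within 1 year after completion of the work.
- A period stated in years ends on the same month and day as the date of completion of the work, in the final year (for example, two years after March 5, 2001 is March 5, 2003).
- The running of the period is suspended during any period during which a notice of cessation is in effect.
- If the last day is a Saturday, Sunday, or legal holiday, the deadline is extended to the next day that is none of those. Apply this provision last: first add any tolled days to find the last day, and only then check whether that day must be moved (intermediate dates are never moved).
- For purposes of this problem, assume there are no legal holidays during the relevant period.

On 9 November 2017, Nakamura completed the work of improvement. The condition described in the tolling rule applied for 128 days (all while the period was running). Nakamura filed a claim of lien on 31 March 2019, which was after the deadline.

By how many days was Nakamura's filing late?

13 days

1 year after 9 November 2017 is November 9, 2018.
Tolling adds 128 days: November 9, 2018 + 128 days = March 17, 2019.
March 17, 2019 is Sunday. The next qualifying day is March 18, 2019.
The deadline is March 18, 2019; from March 18, 2019 to March 31, 2019 is 13 days.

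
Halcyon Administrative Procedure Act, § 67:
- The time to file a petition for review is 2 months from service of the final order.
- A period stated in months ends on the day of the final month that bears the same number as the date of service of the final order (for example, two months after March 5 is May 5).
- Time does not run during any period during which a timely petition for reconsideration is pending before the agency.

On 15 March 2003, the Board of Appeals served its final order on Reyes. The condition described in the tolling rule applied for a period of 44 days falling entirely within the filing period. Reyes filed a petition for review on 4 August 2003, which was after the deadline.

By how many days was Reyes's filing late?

37 days

2 months after 15 March 2003 is May 15, 2003.
Tolling adds 44 days: May 15, 2003 + 44 days = June 28, 2003.
The deadline is June 28, 2003; from June 28, 2003 to August 4, 2003 is 37 days.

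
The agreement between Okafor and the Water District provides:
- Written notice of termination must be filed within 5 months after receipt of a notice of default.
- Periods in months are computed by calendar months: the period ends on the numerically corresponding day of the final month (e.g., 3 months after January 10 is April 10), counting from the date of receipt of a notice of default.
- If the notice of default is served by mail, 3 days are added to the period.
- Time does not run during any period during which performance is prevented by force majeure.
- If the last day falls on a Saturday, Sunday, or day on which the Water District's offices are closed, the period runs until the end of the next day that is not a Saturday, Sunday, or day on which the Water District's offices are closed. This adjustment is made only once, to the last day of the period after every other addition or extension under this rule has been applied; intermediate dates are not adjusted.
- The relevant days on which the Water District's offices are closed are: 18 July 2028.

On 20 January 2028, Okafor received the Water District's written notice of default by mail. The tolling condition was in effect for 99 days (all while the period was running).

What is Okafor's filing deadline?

5 months after 20 January 2028 is June 20, 2028.
Service was by mail, adding 3 days: June 20, 2028 + 3 days = June 23, 2028.
Tolling adds 99 days: June 23, 2028 + 99 days = September 30, 2028.
September 30, 2028 is Saturday; October 1, 2028 is Sunday. The next qualifying day is October 2, 2028.

October 2, 2028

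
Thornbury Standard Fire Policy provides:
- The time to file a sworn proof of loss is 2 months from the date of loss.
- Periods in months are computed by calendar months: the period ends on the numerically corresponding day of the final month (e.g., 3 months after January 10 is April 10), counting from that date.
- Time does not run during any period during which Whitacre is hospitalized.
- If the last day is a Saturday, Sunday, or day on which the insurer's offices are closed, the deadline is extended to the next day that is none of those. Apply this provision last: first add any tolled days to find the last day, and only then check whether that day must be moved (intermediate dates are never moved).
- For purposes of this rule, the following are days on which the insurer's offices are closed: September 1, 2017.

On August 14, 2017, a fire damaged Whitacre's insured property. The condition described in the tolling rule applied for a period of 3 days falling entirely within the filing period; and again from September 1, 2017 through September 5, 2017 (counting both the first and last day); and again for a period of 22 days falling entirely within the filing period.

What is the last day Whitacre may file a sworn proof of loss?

November 13, 2017

2 months after August 14, 2017 is October 14, 2017.
Tolling adds 3 days: October 14, 2017 + 3 days = October 17, 2017.
From September 1, 2017 through September 5, 2017 inclusive is 5 days; tolling adds 5 days: October 17, 2017 + 5 days = October 22, 2017.
Tolling adds 22 days: October 22, 2017 + 22 days = November 13, 2017.
November 13, 2017 is a Monday and not a day on which the insurer's offices are closed, so no extension applies.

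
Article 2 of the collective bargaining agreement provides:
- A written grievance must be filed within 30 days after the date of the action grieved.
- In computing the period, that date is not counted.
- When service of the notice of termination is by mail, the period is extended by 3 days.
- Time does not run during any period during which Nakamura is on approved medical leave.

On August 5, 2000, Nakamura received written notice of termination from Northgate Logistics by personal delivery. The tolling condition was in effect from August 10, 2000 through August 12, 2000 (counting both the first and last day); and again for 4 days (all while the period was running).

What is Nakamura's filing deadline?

30 days after August 5, 2000 is September 4, 2000.
Service was not by mail, so no mail extension applies.
From August 10, 2000 through August 12, 2000 inclusive is 3 days; tolling adds 3 days: September 4, 2000 + 3 days = September 7, 2000.
Tolling adds 4 days: September 7, 2000 + 4 days = September 11, 2000.

September 11, 2000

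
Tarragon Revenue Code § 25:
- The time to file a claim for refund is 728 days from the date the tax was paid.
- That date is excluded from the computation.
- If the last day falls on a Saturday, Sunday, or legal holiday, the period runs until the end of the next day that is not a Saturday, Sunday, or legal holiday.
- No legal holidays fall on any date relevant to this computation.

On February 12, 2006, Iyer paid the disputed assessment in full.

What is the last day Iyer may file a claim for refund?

728 days after February 12, 2006 is February 10, 2008.
February 10, 2008 is Sunday. The next qualifying day is February 11, 2008.

February 11, 2008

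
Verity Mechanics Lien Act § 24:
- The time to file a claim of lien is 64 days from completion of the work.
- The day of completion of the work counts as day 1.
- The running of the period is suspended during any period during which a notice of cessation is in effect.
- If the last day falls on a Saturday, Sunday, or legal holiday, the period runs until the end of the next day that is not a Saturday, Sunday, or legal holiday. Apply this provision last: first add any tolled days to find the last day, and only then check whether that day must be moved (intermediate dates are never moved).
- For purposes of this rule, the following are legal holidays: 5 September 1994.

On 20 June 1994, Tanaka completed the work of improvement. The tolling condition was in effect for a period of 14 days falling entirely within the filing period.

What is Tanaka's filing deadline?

September 6, 1994

Counting 20 June 1994 as day 1, day 64 is August 22, 1994.
Tolling adds 14 days: August 22, 1994 + 14 days = September 5, 1994.
September 5, 1994 is a listed holiday. The next qualifying day is September 6, 1994.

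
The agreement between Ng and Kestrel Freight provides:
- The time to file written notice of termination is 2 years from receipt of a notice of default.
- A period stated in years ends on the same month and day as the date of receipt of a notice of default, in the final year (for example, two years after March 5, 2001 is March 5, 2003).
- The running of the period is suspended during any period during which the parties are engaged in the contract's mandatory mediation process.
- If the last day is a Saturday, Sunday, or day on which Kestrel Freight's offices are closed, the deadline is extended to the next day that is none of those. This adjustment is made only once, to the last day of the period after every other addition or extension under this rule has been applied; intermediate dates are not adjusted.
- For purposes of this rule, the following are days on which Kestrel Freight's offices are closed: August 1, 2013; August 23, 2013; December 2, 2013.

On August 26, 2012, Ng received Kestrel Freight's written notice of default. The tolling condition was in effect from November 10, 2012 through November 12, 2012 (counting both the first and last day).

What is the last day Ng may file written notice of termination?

2 years after August 26, 2012 is August 26, 2014.
From November 10, 2012 through November 12, 2012 inclusive is 3 days; tolling adds 3 days: August 26, 2014 + 3 days = August 29, 2014.
August 29, 2014 is a Friday and not a day on which Kestrel Freight's offices are closed, so no extension applies.

August 29, 2014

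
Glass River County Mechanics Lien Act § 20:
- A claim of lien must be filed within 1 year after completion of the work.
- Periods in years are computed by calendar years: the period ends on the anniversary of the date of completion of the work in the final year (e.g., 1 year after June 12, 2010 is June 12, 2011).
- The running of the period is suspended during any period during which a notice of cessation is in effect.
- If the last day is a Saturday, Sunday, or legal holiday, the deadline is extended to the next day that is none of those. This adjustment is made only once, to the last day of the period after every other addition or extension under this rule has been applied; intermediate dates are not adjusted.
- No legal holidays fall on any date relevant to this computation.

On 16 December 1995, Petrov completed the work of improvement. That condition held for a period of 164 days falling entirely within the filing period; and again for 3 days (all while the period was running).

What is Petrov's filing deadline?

June 2, 1997

1 year after 16 December 1995 is December 16, 1996.
Tolling adds 164 days: December 16, 1996 + 164 days = May 29, 1997.
Tolling adds 3 days: May 29, 1997 + 3 days = June 1, 1997.
June 1, 1997 is Sunday. The next qualifying day is June 2, 1997.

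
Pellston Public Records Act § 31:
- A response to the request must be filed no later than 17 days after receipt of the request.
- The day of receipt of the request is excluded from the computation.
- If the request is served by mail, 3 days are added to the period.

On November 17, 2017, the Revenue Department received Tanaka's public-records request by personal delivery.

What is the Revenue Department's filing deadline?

17 days after November 17, 2017 is December 4, 2017.
Service was not by mail, so no mail extension applies.

December 4, 2017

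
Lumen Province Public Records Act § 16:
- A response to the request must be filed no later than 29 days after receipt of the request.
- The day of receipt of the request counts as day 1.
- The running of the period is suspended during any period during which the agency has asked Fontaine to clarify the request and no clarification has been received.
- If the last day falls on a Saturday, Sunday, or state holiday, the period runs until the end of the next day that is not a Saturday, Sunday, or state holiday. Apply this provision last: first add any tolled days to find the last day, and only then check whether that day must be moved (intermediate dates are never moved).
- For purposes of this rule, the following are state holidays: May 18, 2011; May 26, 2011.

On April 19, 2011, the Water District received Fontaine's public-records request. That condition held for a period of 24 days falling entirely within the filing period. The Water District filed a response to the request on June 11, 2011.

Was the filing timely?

Counting April 19, 2011 as day 1, day 29 is May 17, 2011.
Tolling adds 24 days: May 17, 2011 + 24 days = June 10, 2011.
June 10, 2011 is a Friday and not a state holiday, so no extension applies.
The deadline is June 10, 2011; the filing on June 11, 2011 is after that date.

No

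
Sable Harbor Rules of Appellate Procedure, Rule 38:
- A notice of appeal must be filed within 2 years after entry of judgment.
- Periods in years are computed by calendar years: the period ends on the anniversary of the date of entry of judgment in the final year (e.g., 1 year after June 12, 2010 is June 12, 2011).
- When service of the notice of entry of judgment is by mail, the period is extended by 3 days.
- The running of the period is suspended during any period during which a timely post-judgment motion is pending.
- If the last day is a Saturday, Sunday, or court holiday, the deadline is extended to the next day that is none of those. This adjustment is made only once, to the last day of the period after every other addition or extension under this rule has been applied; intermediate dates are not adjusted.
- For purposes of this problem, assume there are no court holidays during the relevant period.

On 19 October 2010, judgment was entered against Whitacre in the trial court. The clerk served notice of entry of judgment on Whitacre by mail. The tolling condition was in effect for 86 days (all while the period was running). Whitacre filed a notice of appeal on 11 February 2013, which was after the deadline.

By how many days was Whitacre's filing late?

26 days

2 years after 19 October 2010 is October 19, 2012.
Service was by mail, adding 3 days: October 19, 2012 + 3 days = October 22, 2012.
Tolling adds 86 days: October 22, 2012 + 86 days = January 16, 2013.
January 16, 2013 is a Wednesday and not a court holiday, so no extension applies.
The deadline is January 16, 2013; from January 16, 2013 to February 11, 2013 is 26 days.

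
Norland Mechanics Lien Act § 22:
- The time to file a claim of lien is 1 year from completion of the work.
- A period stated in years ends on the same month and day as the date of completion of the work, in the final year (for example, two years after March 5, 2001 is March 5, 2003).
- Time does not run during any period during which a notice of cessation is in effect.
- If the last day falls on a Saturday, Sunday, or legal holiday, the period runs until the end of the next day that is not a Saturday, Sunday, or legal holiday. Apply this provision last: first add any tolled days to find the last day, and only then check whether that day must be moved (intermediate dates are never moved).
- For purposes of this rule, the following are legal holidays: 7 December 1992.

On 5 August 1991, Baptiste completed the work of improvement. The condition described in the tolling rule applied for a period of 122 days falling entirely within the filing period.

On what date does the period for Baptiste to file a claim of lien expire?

December 8, 1992

1 year after 5 August 1991 is August 5, 1992.
Tolling adds 122 days: August 5, 1992 + 122 days = December 5, 1992.
December 5, 1992 is Saturday; December 6, 1992 is Sunday; December 7, 1992 is a listed holiday. The next qualifying day is December 8, 1992.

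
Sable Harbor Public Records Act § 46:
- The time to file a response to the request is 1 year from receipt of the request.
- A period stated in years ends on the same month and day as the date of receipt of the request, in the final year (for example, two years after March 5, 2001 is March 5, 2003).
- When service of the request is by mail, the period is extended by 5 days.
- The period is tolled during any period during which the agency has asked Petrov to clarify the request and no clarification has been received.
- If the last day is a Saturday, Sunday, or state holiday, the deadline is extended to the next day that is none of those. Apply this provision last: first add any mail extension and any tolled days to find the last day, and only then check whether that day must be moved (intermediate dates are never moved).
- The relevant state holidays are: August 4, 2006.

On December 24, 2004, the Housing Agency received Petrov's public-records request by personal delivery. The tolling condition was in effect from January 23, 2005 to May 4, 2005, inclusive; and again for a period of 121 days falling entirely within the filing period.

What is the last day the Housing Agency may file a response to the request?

August 7, 2006

1 year after December 24, 2004 is December 24, 2005.
Service was not by mail, so no mail extension applies.
From January 23, 2005 through May 4, 2005 inclusive is 102 days; tolling adds 102 days: December 24, 2005 + 102 days = April 5, 2006.
Tolling adds 121 days: April 5, 2006 + 121 days = August 4, 2006.
August 4, 2006 is a listed holiday; August 5, 2006 is Saturday; August 6, 2006 is Sunday. The next qualifying day is August 7, 2006.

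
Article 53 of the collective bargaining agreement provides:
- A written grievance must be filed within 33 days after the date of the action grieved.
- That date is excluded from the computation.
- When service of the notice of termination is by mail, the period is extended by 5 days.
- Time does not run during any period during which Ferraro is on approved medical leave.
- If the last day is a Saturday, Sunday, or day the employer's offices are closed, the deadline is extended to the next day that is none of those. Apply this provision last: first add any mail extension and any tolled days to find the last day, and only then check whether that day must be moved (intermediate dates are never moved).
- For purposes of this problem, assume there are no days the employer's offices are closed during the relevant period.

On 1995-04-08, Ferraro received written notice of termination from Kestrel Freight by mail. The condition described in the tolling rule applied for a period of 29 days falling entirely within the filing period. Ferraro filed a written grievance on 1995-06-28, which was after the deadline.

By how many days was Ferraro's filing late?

14 days

33 days after 1995-04-08 is May 11, 1995.
Service was by mail, adding 5 days: May 11, 1995 + 5 days = May 16, 1995.
Tolling adds 29 days: May 16, 1995 + 29 days = June 14, 1995.
June 14, 1995 is a Wednesday and not a day the employer's offices are closed, so no extension applies.
The deadline is June 14, 1995; from June 14, 1995 to June 28, 1995 is 14 days.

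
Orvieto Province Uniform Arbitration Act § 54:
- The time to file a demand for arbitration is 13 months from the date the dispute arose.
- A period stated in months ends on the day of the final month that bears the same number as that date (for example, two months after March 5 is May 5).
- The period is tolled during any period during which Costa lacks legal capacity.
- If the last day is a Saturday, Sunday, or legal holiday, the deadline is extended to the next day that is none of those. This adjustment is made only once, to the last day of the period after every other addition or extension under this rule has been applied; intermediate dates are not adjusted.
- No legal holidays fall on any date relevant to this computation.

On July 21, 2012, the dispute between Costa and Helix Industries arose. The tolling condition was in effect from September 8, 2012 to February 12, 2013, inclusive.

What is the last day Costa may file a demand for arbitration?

13 months after July 21, 2012 is August 21, 2013.
From September 8, 2012 through February 12, 2013 inclusive is 158 days; tolling adds 158 days: August 21, 2013 + 158 days = January 26, 2014.
January 26, 2014 is Sunday. The next qualifying day is January 27, 2014.

January 27, 2014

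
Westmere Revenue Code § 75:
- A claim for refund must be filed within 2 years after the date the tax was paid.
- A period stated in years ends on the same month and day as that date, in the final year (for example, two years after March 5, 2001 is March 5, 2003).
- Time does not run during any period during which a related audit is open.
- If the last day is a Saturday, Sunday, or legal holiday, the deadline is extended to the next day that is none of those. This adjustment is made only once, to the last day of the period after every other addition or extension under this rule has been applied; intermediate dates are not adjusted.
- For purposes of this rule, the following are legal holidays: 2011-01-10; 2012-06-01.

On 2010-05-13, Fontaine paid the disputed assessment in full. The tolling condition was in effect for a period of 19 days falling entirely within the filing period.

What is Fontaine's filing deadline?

2 years after 2010-05-13 is May 13, 2012.
Tolling adds 19 days: May 13, 2012 + 19 days = June 1, 2012.
June 1, 2012 is a listed holiday; June 2, 2012 is Saturday; June 3, 2012 is Sunday. The next qualifying day is June 4, 2012.

June 4, 2012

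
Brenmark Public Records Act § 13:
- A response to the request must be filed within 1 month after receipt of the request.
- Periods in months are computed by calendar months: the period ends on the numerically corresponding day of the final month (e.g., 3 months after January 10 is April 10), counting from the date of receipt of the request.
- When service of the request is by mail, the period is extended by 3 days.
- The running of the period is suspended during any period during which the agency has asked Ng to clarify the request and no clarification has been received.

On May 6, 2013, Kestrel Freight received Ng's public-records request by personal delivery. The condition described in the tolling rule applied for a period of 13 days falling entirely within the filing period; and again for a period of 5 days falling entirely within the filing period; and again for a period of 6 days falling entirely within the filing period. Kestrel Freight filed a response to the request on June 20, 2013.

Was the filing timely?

Yes

1 month after May 6, 2013 is June 6, 2013.
Service was not by mail, so no mail extension applies.
Tolling adds 13 days: June 6, 2013 + 13 days = June 19, 2013.
Tolling adds 5 days: June 19, 2013 + 5 days = June 24, 2013.
Tolling adds 6 days: June 24, 2013 + 6 days = June 30, 2013.
The deadline is June 30, 2013; the filing on June 20, 2013 is on or before that date.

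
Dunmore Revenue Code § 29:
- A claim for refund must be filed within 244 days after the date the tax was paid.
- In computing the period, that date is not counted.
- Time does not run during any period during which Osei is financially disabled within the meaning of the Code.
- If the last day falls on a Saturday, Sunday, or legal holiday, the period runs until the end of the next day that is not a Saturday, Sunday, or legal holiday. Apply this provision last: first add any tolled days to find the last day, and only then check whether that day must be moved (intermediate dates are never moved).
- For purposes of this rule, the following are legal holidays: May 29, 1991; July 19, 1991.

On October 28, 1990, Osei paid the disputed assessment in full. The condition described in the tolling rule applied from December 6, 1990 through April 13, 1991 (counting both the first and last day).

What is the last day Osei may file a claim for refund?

November 5, 1991

244 days after October 28, 1990 is June 29, 1991.
From December 6, 1990 through April 13, 1991 inclusive is 129 days; tolling adds 129 days: June 29, 1991 + 129 days = November 5, 1991.
November 5, 1991 is a Tuesday and not a legal holiday, so no extension applies.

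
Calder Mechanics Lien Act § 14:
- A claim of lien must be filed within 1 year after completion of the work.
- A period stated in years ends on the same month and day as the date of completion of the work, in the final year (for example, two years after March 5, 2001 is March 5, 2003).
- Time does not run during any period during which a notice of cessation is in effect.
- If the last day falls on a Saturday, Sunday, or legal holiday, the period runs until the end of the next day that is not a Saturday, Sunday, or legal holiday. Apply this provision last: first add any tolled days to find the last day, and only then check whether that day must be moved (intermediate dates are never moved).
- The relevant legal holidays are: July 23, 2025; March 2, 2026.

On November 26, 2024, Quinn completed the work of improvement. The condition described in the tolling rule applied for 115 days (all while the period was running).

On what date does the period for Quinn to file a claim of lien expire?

March 23, 2026

1 year after November 26, 2024 is November 26, 2025.
Tolling adds 115 days: November 26, 2025 + 115 days = March 21, 2026.
March 21, 2026 is Saturday; March 22, 2026 is Sunday. The next qualifying day is March 23, 2026.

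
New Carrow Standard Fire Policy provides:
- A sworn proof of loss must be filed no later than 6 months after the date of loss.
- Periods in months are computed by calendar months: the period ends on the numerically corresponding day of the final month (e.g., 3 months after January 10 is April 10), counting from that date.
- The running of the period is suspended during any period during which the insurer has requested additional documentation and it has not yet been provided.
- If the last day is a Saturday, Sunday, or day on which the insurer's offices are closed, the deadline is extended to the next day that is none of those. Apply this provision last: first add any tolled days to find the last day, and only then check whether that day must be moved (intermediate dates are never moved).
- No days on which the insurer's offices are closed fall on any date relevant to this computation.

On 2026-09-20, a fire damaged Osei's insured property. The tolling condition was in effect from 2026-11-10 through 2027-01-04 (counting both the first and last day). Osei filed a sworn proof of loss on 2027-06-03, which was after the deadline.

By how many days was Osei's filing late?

6 months after 2026-09-20 is March 20, 2027.
From November 10, 2026 through January 4, 2027 inclusive is 56 days; tolling adds 56 days: March 20, 2027 + 56 days = May 15, 2027.
May 15, 2027 is Saturday; May 16, 2027 is Sunday. The next qualifying day is May 17, 2027.
The deadline is May 17, 2027; from May 17, 2027 to June 3, 2027 is 17 days.

17 days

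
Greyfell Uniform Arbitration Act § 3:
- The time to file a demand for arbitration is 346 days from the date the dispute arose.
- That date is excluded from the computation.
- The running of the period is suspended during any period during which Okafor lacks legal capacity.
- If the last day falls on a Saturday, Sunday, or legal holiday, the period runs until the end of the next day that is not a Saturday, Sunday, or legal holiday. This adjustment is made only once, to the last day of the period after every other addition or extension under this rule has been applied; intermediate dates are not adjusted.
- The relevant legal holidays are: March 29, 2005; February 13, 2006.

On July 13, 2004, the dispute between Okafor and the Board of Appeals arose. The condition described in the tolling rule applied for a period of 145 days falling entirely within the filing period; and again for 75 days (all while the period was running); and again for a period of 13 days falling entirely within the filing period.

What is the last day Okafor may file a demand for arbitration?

346 days after July 13, 2004 is June 24, 2005.
Tolling adds 145 days: June 24, 2005 + 145 days = November 16, 2005.
Tolling adds 75 days: November 16, 2005 + 75 days = January 30, 2006.
Tolling adds 13 days: January 30, 2006 + 13 days = February 12, 2006.
February 12, 2006 is Sunday; February 13, 2006 is a listed holiday. The next qualifying day is February 14, 2006.

February 14, 2006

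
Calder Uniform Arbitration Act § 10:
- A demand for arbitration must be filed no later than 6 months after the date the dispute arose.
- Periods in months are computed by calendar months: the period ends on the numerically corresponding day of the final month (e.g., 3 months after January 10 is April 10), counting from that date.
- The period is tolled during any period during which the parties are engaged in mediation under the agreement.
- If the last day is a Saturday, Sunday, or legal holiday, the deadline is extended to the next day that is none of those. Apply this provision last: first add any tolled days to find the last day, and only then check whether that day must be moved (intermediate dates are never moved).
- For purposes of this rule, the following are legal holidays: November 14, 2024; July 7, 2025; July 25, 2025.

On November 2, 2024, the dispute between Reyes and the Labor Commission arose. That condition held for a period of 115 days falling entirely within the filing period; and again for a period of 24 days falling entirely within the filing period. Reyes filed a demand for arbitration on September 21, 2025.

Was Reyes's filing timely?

6 months after November 2, 2024 is May 2, 2025.
Tolling adds 115 days: May 2, 2025 + 115 days = August 25, 2025.
Tolling adds 24 days: August 25, 2025 + 24 days = September 18, 2025.
September 18, 2025 is a Thursday and not a legal holiday, so no extension applies.
The deadline is September 18, 2025; the filing on September 21, 2025 is after that date.

No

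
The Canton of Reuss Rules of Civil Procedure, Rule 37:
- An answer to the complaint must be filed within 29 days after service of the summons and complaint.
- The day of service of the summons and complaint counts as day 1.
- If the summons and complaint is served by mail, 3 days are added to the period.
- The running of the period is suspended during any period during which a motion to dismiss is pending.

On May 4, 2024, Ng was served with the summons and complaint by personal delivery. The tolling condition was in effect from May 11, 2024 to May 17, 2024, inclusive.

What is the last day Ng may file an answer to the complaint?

Counting May 4, 2024 as day 1, day 29 is June 1, 2024.
Service was not by mail, so no mail extension applies.
From May 11, 2024 through May 17, 2024 inclusive is 7 days; tolling adds 7 days: June 1, 2024 + 7 days = June 8, 2024.

June 8, 2024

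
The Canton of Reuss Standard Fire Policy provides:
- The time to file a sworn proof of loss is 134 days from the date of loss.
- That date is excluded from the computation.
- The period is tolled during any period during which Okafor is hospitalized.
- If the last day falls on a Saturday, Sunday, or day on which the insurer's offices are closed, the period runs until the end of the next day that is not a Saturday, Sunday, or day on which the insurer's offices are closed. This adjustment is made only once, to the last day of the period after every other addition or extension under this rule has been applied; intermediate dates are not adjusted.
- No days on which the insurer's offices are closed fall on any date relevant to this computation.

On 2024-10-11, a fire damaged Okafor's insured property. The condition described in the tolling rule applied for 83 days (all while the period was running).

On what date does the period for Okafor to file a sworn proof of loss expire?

May 16, 2025

134 days after 2024-10-11 is February 22, 2025.
Tolling adds 83 days: February 22, 2025 + 83 days = May 16, 2025.
May 16, 2025 is a Friday and not a day on which the insurer's offices are closed, so no extension applies.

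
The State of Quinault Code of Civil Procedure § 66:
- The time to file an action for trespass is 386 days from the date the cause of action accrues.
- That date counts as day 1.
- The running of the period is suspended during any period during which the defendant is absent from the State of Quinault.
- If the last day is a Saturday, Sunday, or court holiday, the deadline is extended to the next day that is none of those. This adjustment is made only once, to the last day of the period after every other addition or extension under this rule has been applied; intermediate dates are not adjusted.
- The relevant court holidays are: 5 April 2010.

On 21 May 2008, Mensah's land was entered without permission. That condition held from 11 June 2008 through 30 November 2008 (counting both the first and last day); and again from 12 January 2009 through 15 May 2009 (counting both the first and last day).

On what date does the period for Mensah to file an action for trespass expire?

Counting 21 May 2008 as day 1, day 386 is June 10, 2009.
From June 11, 2008 through November 30, 2008 inclusive is 173 days; tolling adds 173 days: June 10, 2009 + 173 days = November 30, 2009.
From January 12, 2009 through May 15, 2009 inclusive is 124 days; tolling adds 124 days: November 30, 2009 + 124 days = April 3, 2010.
April 3, 2010 is Saturday; April 4, 2010 is Sunday; April 5, 2010 is a listed holiday. The next qualifying day is April 6, 2010.

April 6, 2010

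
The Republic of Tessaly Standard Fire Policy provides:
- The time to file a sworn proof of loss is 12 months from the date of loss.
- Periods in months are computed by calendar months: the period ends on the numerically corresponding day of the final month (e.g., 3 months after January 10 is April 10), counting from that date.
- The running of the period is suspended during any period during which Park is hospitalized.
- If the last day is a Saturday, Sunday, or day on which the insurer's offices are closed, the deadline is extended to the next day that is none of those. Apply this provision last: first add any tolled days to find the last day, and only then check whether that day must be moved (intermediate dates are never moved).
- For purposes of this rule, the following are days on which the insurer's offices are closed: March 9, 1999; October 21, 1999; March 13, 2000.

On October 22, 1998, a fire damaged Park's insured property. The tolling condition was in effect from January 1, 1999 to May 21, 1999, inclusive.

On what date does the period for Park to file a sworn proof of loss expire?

12 months after October 22, 1998 is October 22, 1999.
From January 1, 1999 through May 21, 1999 inclusive is 141 days; tolling adds 141 days: October 22, 1999 + 141 days = March 11, 2000.
March 11, 2000 is Saturday; March 12, 2000 is Sunday; March 13, 2000 is a listed holiday. The next qualifying day is March 14, 2000.

March 14, 2000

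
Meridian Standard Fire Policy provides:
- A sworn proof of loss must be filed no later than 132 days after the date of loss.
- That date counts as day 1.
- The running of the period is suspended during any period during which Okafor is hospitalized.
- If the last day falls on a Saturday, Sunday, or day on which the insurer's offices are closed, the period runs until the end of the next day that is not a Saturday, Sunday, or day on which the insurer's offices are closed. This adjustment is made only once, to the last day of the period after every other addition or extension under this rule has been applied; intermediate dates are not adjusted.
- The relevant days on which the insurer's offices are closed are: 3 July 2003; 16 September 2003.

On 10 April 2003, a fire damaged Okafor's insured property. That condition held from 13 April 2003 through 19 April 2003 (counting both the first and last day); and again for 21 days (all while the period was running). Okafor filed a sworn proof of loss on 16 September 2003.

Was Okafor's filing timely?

Yes

Counting 10 April 2003 as day 1, day 132 is August 19, 2003.
From April 13, 2003 through April 19, 2003 inclusive is 7 days; tolling adds 7 days: August 19, 2003 + 7 days = August 26, 2003.
Tolling adds 21 days: August 26, 2003 + 21 days = September 16, 2003.
September 16, 2003 is a listed holiday. The next qualifying day is September 17, 2003.
The deadline is September 17, 2003; the filing on September 16, 2003 is on or before that date.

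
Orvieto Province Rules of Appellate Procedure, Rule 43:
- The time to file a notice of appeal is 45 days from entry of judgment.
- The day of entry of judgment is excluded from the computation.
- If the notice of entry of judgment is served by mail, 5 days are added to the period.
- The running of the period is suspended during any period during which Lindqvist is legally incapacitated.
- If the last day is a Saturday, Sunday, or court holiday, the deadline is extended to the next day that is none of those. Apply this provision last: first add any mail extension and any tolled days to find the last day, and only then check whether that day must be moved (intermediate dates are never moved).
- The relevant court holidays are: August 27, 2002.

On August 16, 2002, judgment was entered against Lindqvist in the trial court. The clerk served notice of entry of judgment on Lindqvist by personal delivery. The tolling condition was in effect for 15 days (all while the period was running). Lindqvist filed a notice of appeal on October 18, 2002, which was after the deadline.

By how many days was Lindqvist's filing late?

3 days

45 days after August 16, 2002 is September 30, 2002.
Service was not by mail, so no mail extension applies.
Tolling adds 15 days: September 30, 2002 + 15 days = October 15, 2002.
October 15, 2002 is a Tuesday and not a court holiday, so no extension applies.
The deadline is October 15, 2002; from October 15, 2002 to October 18, 2002 is 3 days.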